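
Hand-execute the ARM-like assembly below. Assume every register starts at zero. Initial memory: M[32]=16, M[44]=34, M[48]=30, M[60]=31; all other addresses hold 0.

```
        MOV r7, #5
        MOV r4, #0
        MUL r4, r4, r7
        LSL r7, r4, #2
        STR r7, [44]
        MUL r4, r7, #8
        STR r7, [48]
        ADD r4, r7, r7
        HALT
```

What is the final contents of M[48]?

0

MOV r7, #5 → r7=5
MOV r4, #0 → r4=0
MUL r4, r4, r7 → r4=0*5=0
LSL r7, r4, #2 → r7=0<<2=0
STR r7, [44] → M[44]=0
MUL r4, r7, #8 → r4=0*8=0
STR r7, [48] → M[48]=0
ADD r4, r7, r7 → r4=0+0=0
halt.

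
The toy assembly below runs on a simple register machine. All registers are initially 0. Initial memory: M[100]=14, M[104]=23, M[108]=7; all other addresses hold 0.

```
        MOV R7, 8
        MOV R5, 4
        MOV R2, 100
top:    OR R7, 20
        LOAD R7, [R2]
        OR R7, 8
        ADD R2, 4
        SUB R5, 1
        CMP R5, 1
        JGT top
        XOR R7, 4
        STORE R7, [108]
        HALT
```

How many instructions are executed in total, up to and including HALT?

R7=8
R5=4
R2=100
R7=8|20=28
R7=M[100]=14
R7=14|8=14
R2=100+4=104
R5=4-1=3
CMP R5, 1  (cmp 3,1)
JGT top: taken
R7=14|20=30
R7=M[104]=23
R7=23|8=31
R2=104+4=108
R5=3-1=2
CMP R5, 1  (cmp 2,1)
JGT top: taken
R7=31|20=31
R7=M[108]=7
R7=7|8=15
R2=108+4=112
R5=2-1=1
CMP R5, 1  (cmp 1,1)
JGT top: not taken
R7=15^4=11
STORE R7, [108] → M[108]=11
halt.
Total executed instructions: 27.

27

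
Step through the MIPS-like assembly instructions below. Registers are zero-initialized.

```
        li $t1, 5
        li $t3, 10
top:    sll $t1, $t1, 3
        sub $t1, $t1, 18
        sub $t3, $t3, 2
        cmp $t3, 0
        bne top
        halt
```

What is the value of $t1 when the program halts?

li $t1, 5 → $t1=5
li $t3, 10 → $t3=10
sll $t1, $t1, 3 → $t1=5<<3=40
sub $t1, $t1, 18 → $t1=40-18=22
sub $t3, $t3, 2 → $t3=10-2=8
cmp $t3, 0  (cmp 8,0)
bne top: taken
sll $t1, $t1, 3 → $t1=22<<3=176
sub $t1, $t1, 18 → $t1=176-18=158
sub $t3, $t3, 2 → $t3=8-2=6
cmp $t3, 0  (cmp 6,0)
bne top: taken
sll $t1, $t1, 3 → $t1=158<<3=1264
sub $t1, $t1, 18 → $t1=1264-18=1246
sub $t3, $t3, 2 → $t3=6-2=4
cmp $t3, 0  (cmp 4,0)
bne top: taken
sll $t1, $t1, 3 → $t1=1246<<3=9968
sub $t1, $t1, 18 → $t1=9968-18=9950
sub $t3, $t3, 2 → $t3=4-2=2
cmp $t3, 0  (cmp 2,0)
bne top: taken
sll $t1, $t1, 3 → $t1=9950<<3=79600
sub $t1, $t1, 18 → $t1=79600-18=79582
sub $t3, $t3, 2 → $t3=2-2=0
cmp $t3, 0  (cmp 0,0)
bne top: not taken
halt.

79582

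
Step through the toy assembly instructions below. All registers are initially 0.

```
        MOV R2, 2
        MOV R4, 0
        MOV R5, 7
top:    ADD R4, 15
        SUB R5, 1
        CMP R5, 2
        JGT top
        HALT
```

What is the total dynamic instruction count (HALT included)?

R2=2
R4=0
R5=7
R4=0+15=15
R5=7-1=6
CMP R5, 2  (cmp 6,2)
JGT top: taken
R4=15+15=30
R5=6-1=5
CMP R5, 2  (cmp 5,2)
JGT top: taken
R4=30+15=45
R5=5-1=4
CMP R5, 2  (cmp 4,2)
JGT top: taken
R4=45+15=60
R5=4-1=3
CMP R5, 2  (cmp 3,2)
JGT top: taken
R4=60+15=75
R5=3-1=2
CMP R5, 2  (cmp 2,2)
JGT top: not taken
halt.
Total executed instructions: 24.

24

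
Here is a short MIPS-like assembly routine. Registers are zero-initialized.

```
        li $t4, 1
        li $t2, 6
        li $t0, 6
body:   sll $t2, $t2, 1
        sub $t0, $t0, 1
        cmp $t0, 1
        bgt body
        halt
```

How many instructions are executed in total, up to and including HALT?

24

$t4=1
$t2=6
$t0=6
$t2=6<<1=12
$t0=6-1=5
cmp $t0, 1  (cmp 5,1)
bgt body: taken
$t2=12<<1=24
$t0=5-1=4
cmp $t0, 1  (cmp 4,1)
bgt body: taken
$t2=24<<1=48
$t0=4-1=3
cmp $t0, 1  (cmp 3,1)
bgt body: taken
$t2=48<<1=96
$t0=3-1=2
cmp $t0, 1  (cmp 2,1)
bgt body: taken
$t2=96<<1=192
$t0=2-1=1
cmp $t0, 1  (cmp 1,1)
bgt body: not taken
halt.
Total executed instructions: 24.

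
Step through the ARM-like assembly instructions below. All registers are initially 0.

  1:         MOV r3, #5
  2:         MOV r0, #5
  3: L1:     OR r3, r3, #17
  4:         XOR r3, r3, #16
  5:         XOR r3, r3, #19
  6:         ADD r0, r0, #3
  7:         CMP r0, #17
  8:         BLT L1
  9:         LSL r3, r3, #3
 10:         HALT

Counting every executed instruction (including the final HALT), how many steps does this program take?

MOV r3, #5 → r3=5
MOV r0, #5 → r0=5
OR r3, r3, #17 → r3=5|17=21
XOR r3, r3, #16 → r3=21^16=5
XOR r3, r3, #19 → r3=5^19=22
ADD r0, r0, #3 → r0=5+3=8
CMP r0, #17  (cmp 8,17)
BLT L1: taken
OR r3, r3, #17 → r3=22|17=23
XOR r3, r3, #16 → r3=23^16=7
XOR r3, r3, #19 → r3=7^19=20
ADD r0, r0, #3 → r0=8+3=11
CMP r0, #17  (cmp 11,17)
BLT L1: taken
OR r3, r3, #17 → r3=20|17=21
XOR r3, r3, #16 → r3=21^16=5
XOR r3, r3, #19 → r3=5^19=22
ADD r0, r0, #3 → r0=11+3=14
CMP r0, #17  (cmp 14,17)
BLT L1: taken
OR r3, r3, #17 → r3=22|17=23
XOR r3, r3, #16 → r3=23^16=7
XOR r3, r3, #19 → r3=7^19=20
ADD r0, r0, #3 → r0=14+3=17
CMP r0, #17  (cmp 17,17)
BLT L1: not taken
LSL r3, r3, #3 → r3=20<<3=160
halt.
Total executed instructions: 28.

28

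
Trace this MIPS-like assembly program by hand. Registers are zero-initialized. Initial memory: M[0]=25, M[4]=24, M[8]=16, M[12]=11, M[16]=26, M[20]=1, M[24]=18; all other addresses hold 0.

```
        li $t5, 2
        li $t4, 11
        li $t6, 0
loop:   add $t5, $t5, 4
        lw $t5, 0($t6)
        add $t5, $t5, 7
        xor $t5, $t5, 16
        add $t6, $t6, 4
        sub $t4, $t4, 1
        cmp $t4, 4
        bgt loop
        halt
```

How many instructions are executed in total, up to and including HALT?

60

li $t5, 2 → $t5=2
li $t4, 11 → $t4=11
li $t6, 0 → $t6=0
add $t5, $t5, 4 → $t5=2+4=6
lw $t5, 0($t6) → $t5=M[0]=25
add $t5, $t5, 7 → $t5=25+7=32
xor $t5, $t5, 16 → $t5=32^16=48
add $t6, $t6, 4 → $t6=0+4=4
sub $t4, $t4, 1 → $t4=11-1=10
cmp $t4, 4  (cmp 10,4)
bgt loop: taken
add $t5, $t5, 4 → $t5=48+4=52
lw $t5, 0($t6) → $t5=M[4]=24
add $t5, $t5, 7 → $t5=24+7=31
xor $t5, $t5, 16 → $t5=31^16=15
add $t6, $t6, 4 → $t6=4+4=8
sub $t4, $t4, 1 → $t4=10-1=9
cmp $t4, 4  (cmp 9,4)
bgt loop: taken
add $t5, $t5, 4 → $t5=15+4=19
lw $t5, 0($t6) → $t5=M[8]=16
add $t5, $t5, 7 → $t5=16+7=23
xor $t5, $t5, 16 → $t5=23^16=7
add $t6, $t6, 4 → $t6=8+4=12
sub $t4, $t4, 1 → $t4=9-1=8
cmp $t4, 4  (cmp 8,4)
bgt loop: taken
add $t5, $t5, 4 → $t5=7+4=11
lw $t5, 0($t6) → $t5=M[12]=11
add $t5, $t5, 7 → $t5=11+7=18
xor $t5, $t5, 16 → $t5=18^16=2
add $t6, $t6, 4 → $t6=12+4=16
sub $t4, $t4, 1 → $t4=8-1=7
cmp $t4, 4  (cmp 7,4)
bgt loop: taken
add $t5, $t5, 4 → $t5=2+4=6
lw $t5, 0($t6) → $t5=M[16]=26
add $t5, $t5, 7 → $t5=26+7=33
xor $t5, $t5, 16 → $t5=33^16=49
add $t6, $t6, 4 → $t6=16+4=20
sub $t4, $t4, 1 → $t4=7-1=6
cmp $t4, 4  (cmp 6,4)
bgt loop: taken
add $t5, $t5, 4 → $t5=49+4=53
lw $t5, 0($t6) → $t5=M[20]=1
add $t5, $t5, 7 → $t5=1+7=8
xor $t5, $t5, 16 → $t5=8^16=24
add $t6, $t6, 4 → $t6=20+4=24
sub $t4, $t4, 1 → $t4=6-1=5
cmp $t4, 4  (cmp 5,4)
bgt loop: taken
add $t5, $t5, 4 → $t5=24+4=28
lw $t5, 0($t6) → $t5=M[24]=18
add $t5, $t5, 7 → $t5=18+7=25
xor $t5, $t5, 16 → $t5=25^16=9
add $t6, $t6, 4 → $t6=24+4=28
sub $t4, $t4, 1 → $t4=5-1=4
cmp $t4, 4  (cmp 4,4)
bgt loop: not taken
halt.
Total executed instructions: 60.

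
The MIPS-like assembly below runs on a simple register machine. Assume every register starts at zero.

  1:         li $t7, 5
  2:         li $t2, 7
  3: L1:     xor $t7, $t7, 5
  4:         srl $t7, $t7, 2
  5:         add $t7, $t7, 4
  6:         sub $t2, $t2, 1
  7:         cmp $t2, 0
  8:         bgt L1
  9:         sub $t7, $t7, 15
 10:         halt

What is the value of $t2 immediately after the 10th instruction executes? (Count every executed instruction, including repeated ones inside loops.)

6

after li $t7, 5: $t7=5
after li $t2, 7: $t2=7
after xor $t7, $t7, 5: $t7=5^5=0
after srl $t7, $t7, 2: $t7=0>>2=0
after add $t7, $t7, 4: $t7=0+4=4
after sub $t2, $t2, 1: $t2=7-1=6
cmp $t2, 0  (cmp 6,0)
bgt L1: taken
after xor $t7, $t7, 5: $t7=4^5=1
after srl $t7, $t7, 2: $t7=1>>2=0
After step 10: $t2 = 6.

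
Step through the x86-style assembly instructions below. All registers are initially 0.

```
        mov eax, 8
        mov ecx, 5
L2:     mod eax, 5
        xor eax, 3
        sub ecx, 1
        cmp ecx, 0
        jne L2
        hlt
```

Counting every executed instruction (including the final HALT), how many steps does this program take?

eax=8
ecx=5
eax=8%5=3
eax=3^3=0
ecx=5-1=4
cmp ecx, 0  (cmp 4,0)
jne L2: taken
eax=0%5=0
eax=0^3=3
ecx=4-1=3
cmp ecx, 0  (cmp 3,0)
jne L2: taken
eax=3%5=3
eax=3^3=0
ecx=3-1=2
cmp ecx, 0  (cmp 2,0)
jne L2: taken
eax=0%5=0
eax=0^3=3
ecx=2-1=1
cmp ecx, 0  (cmp 1,0)
jne L2: taken
eax=3%5=3
eax=3^3=0
ecx=1-1=0
cmp ecx, 0  (cmp 0,0)
jne L2: not taken
halt.
Total executed instructions: 28.

28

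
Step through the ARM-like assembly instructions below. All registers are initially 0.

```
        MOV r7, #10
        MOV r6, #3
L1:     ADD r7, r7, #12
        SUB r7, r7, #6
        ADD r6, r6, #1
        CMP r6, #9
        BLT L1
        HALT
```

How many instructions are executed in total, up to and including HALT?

MOV r7, #10 → r7=10
MOV r6, #3 → r6=3
ADD r7, r7, #12 → r7=10+12=22
SUB r7, r7, #6 → r7=22-6=16
ADD r6, r6, #1 → r6=3+1=4
CMP r6, #9  (cmp 4,9)
BLT L1: taken
ADD r7, r7, #12 → r7=16+12=28
SUB r7, r7, #6 → r7=28-6=22
ADD r6, r6, #1 → r6=4+1=5
CMP r6, #9  (cmp 5,9)
BLT L1: taken
ADD r7, r7, #12 → r7=22+12=34
SUB r7, r7, #6 → r7=34-6=28
ADD r6, r6, #1 → r6=5+1=6
CMP r6, #9  (cmp 6,9)
BLT L1: taken
ADD r7, r7, #12 → r7=28+12=40
SUB r7, r7, #6 → r7=40-6=34
ADD r6, r6, #1 → r6=6+1=7
CMP r6, #9  (cmp 7,9)
BLT L1: taken
ADD r7, r7, #12 → r7=34+12=46
SUB r7, r7, #6 → r7=46-6=40
ADD r6, r6, #1 → r6=7+1=8
CMP r6, #9  (cmp 8,9)
BLT L1: taken
ADD r7, r7, #12 → r7=40+12=52
SUB r7, r7, #6 → r7=52-6=46
ADD r6, r6, #1 → r6=8+1=9
CMP r6, #9  (cmp 9,9)
BLT L1: not taken
halt.
Total executed instructions: 33.

33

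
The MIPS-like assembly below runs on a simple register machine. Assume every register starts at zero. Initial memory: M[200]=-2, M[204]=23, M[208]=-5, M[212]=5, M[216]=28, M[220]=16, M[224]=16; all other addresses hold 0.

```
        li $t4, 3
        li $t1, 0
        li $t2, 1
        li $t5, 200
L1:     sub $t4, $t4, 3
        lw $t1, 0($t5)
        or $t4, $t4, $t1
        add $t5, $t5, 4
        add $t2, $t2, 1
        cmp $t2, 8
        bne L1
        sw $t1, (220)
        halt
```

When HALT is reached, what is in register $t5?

after li $t4, 3: $t4=3
after li $t1, 0: $t1=0
after li $t2, 1: $t2=1
after li $t5, 200: $t5=200
after sub $t4, $t4, 3: $t4=3-3=0
after lw $t1, 0($t5): $t1=M[200]=-2
after or $t4, $t4, $t1: $t4=0|(-2)=-2
after add $t5, $t5, 4: $t5=200+4=204
after add $t2, $t2, 1: $t2=1+1=2
cmp $t2, 8  (cmp 2,8)
bne L1: taken
after sub $t4, $t4, 3: $t4=(-2)-3=-5
after lw $t1, 0($t5): $t1=M[204]=23
after or $t4, $t4, $t1: $t4=(-5)|23=-1
after add $t5, $t5, 4: $t5=204+4=208
after add $t2, $t2, 1: $t2=2+1=3
cmp $t2, 8  (cmp 3,8)
bne L1: taken
after sub $t4, $t4, 3: $t4=(-1)-3=-4
after lw $t1, 0($t5): $t1=M[208]=-5
after or $t4, $t4, $t1: $t4=(-4)|(-5)=-1
after add $t5, $t5, 4: $t5=208+4=212
after add $t2, $t2, 1: $t2=3+1=4
cmp $t2, 8  (cmp 4,8)
bne L1: taken
after sub $t4, $t4, 3: $t4=(-1)-3=-4
after lw $t1, 0($t5): $t1=M[212]=5
after or $t4, $t4, $t1: $t4=(-4)|5=-3
after add $t5, $t5, 4: $t5=212+4=216
after add $t2, $t2, 1: $t2=4+1=5
cmp $t2, 8  (cmp 5,8)
bne L1: taken
after sub $t4, $t4, 3: $t4=(-3)-3=-6
after lw $t1, 0($t5): $t1=M[216]=28
after or $t4, $t4, $t1: $t4=(-6)|28=-2
after add $t5, $t5, 4: $t5=216+4=220
after add $t2, $t2, 1: $t2=5+1=6
cmp $t2, 8  (cmp 6,8)
bne L1: taken
after sub $t4, $t4, 3: $t4=(-2)-3=-5
after lw $t1, 0($t5): $t1=M[220]=16
after or $t4, $t4, $t1: $t4=(-5)|16=-5
after add $t5, $t5, 4: $t5=220+4=224
after add $t2, $t2, 1: $t2=6+1=7
cmp $t2, 8  (cmp 7,8)
bne L1: taken
after sub $t4, $t4, 3: $t4=(-5)-3=-8
after lw $t1, 0($t5): $t1=M[224]=16
after or $t4, $t4, $t1: $t4=(-8)|16=-8
after add $t5, $t5, 4: $t5=224+4=228
after add $t2, $t2, 1: $t2=7+1=8
cmp $t2, 8  (cmp 8,8)
bne L1: not taken
sw $t1, (220) → M[220]=16
halt.

228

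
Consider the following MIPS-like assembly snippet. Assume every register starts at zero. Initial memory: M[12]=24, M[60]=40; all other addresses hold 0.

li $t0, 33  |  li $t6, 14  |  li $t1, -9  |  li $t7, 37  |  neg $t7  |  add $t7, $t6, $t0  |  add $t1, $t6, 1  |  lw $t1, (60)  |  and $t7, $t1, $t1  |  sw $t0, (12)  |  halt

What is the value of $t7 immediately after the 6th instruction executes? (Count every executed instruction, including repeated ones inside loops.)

after li $t0, 33: $t0=33
after li $t6, 14: $t6=14
after li $t1, -9: $t1=-9
after li $t7, 37: $t7=37
after neg $t7: $t7=-(37)=-37
after add $t7, $t6, $t0: $t7=14+33=47
After step 6: $t7 = 47.

47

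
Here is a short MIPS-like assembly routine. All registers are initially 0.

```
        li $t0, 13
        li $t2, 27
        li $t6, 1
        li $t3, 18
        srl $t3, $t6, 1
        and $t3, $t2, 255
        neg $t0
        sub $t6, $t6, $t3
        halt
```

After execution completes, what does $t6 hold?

-26

after li $t0, 13: $t0=13
after li $t2, 27: $t2=27
after li $t6, 1: $t6=1
after li $t3, 18: $t3=18
after srl $t3, $t6, 1: $t3=1>>1=0
after and $t3, $t2, 255: $t3=27&255=27
after neg $t0: $t0=-(13)=-13
after sub $t6, $t6, $t3: $t6=1-27=-26
halt.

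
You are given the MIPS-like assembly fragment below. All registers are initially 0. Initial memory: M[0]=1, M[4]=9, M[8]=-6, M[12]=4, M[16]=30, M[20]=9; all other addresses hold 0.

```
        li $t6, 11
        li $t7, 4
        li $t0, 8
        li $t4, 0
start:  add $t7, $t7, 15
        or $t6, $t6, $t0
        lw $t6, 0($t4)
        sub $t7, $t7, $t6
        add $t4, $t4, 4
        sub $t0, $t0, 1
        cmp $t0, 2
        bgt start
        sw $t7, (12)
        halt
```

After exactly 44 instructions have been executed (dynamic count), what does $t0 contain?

3

li $t6, 11 → $t6=11
li $t7, 4 → $t7=4
li $t0, 8 → $t0=8
li $t4, 0 → $t4=0
add $t7, $t7, 15 → $t7=4+15=19
or $t6, $t6, $t0 → $t6=11|8=11
lw $t6, 0($t4) → $t6=M[0]=1
sub $t7, $t7, $t6 → $t7=19-1=18
add $t4, $t4, 4 → $t4=0+4=4
sub $t0, $t0, 1 → $t0=8-1=7
cmp $t0, 2  (cmp 7,2)
bgt start: taken
add $t7, $t7, 15 → $t7=18+15=33
or $t6, $t6, $t0 → $t6=1|7=7
lw $t6, 0($t4) → $t6=M[4]=9
sub $t7, $t7, $t6 → $t7=33-9=24
add $t4, $t4, 4 → $t4=4+4=8
sub $t0, $t0, 1 → $t0=7-1=6
cmp $t0, 2  (cmp 6,2)
bgt start: taken
add $t7, $t7, 15 → $t7=24+15=39
or $t6, $t6, $t0 → $t6=9|6=15
lw $t6, 0($t4) → $t6=M[8]=-6
sub $t7, $t7, $t6 → $t7=39-(-6)=45
add $t4, $t4, 4 → $t4=8+4=12
sub $t0, $t0, 1 → $t0=6-1=5
cmp $t0, 2  (cmp 5,2)
bgt start: taken
add $t7, $t7, 15 → $t7=45+15=60
or $t6, $t6, $t0 → $t6=(-6)|5=-1
lw $t6, 0($t4) → $t6=M[12]=4
sub $t7, $t7, $t6 → $t7=60-4=56
add $t4, $t4, 4 → $t4=12+4=16
sub $t0, $t0, 1 → $t0=5-1=4
cmp $t0, 2  (cmp 4,2)
bgt start: taken
add $t7, $t7, 15 → $t7=56+15=71
or $t6, $t6, $t0 → $t6=4|4=4
lw $t6, 0($t4) → $t6=M[16]=30
sub $t7, $t7, $t6 → $t7=71-30=41
add $t4, $t4, 4 → $t4=16+4=20
sub $t0, $t0, 1 → $t0=4-1=3
cmp $t0, 2  (cmp 3,2)
bgt start: taken
After step 44: $t0 = 3.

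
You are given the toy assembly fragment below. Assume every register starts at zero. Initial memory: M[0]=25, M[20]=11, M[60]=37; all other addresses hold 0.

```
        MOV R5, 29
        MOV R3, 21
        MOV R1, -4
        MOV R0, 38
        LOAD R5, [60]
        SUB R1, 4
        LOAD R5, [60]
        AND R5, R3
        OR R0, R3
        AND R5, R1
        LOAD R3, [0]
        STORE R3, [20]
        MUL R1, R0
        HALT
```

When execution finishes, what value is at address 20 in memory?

25

MOV R5, 29 → R5=29
MOV R3, 21 → R3=21
MOV R1, -4 → R1=-4
MOV R0, 38 → R0=38
LOAD R5, [60] → R5=M[60]=37
SUB R1, 4 → R1=(-4)-4=-8
LOAD R5, [60] → R5=M[60]=37
AND R5, R3 → R5=37&21=5
OR R0, R3 → R0=38|21=55
AND R5, R1 → R5=5&(-8)=0
LOAD R3, [0] → R3=M[0]=25
STORE R3, [20] → M[20]=25
MUL R1, R0 → R1=(-8)*55=-440
halt.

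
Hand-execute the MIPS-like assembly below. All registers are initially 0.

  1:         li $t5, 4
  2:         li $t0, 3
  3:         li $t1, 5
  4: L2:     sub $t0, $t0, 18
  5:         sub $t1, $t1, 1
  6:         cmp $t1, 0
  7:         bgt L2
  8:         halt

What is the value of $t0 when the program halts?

$t5=4
$t0=3
$t1=5
$t0=3-18=-15
$t1=5-1=4
cmp $t1, 0  (cmp 4,0)
bgt L2: taken
$t0=(-15)-18=-33
$t1=4-1=3
cmp $t1, 0  (cmp 3,0)
bgt L2: taken
$t0=(-33)-18=-51
$t1=3-1=2
cmp $t1, 0  (cmp 2,0)
bgt L2: taken
$t0=(-51)-18=-69
$t1=2-1=1
cmp $t1, 0  (cmp 1,0)
bgt L2: taken
$t0=(-69)-18=-87
$t1=1-1=0
cmp $t1, 0  (cmp 0,0)
bgt L2: not taken
halt.

-87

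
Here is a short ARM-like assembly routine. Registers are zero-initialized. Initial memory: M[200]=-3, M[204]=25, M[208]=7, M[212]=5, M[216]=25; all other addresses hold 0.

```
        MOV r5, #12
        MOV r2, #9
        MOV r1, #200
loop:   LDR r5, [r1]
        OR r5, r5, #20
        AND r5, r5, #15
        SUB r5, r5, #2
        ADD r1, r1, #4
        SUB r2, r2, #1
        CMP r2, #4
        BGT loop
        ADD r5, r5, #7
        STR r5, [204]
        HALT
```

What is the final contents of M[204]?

after MOV r5, #12: r5=12
after MOV r2, #9: r2=9
after MOV r1, #200: r1=200
after LDR r5, [r1]: r5=M[200]=-3
after OR r5, r5, #20: r5=(-3)|20=-3
after AND r5, r5, #15: r5=(-3)&15=13
after SUB r5, r5, #2: r5=13-2=11
after ADD r1, r1, #4: r1=200+4=204
after SUB r2, r2, #1: r2=9-1=8
CMP r2, #4  (cmp 8,4)
BGT loop: taken
after LDR r5, [r1]: r5=M[204]=25
after OR r5, r5, #20: r5=25|20=29
after AND r5, r5, #15: r5=29&15=13
after SUB r5, r5, #2: r5=13-2=11
after ADD r1, r1, #4: r1=204+4=208
after SUB r2, r2, #1: r2=8-1=7
CMP r2, #4  (cmp 7,4)
BGT loop: taken
after LDR r5, [r1]: r5=M[208]=7
after OR r5, r5, #20: r5=7|20=23
after AND r5, r5, #15: r5=23&15=7
after SUB r5, r5, #2: r5=7-2=5
after ADD r1, r1, #4: r1=208+4=212
after SUB r2, r2, #1: r2=7-1=6
CMP r2, #4  (cmp 6,4)
BGT loop: taken
after LDR r5, [r1]: r5=M[212]=5
after OR r5, r5, #20: r5=5|20=21
after AND r5, r5, #15: r5=21&15=5
after SUB r5, r5, #2: r5=5-2=3
after ADD r1, r1, #4: r1=212+4=216
after SUB r2, r2, #1: r2=6-1=5
CMP r2, #4  (cmp 5,4)
BGT loop: taken
after LDR r5, [r1]: r5=M[216]=25
after OR r5, r5, #20: r5=25|20=29
after AND r5, r5, #15: r5=29&15=13
after SUB r5, r5, #2: r5=13-2=11
after ADD r1, r1, #4: r1=216+4=220
after SUB r2, r2, #1: r2=5-1=4
CMP r2, #4  (cmp 4,4)
BGT loop: not taken
after ADD r5, r5, #7: r5=11+7=18
STR r5, [204] → M[204]=18
halt.

18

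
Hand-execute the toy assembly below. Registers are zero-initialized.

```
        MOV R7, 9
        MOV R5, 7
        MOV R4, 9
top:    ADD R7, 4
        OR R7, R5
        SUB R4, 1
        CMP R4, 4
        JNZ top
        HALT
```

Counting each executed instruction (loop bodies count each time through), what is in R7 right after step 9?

MOV R7, 9 → R7=9
MOV R5, 7 → R5=7
MOV R4, 9 → R4=9
ADD R7, 4 → R7=9+4=13
OR R7, R5 → R7=13|7=15
SUB R4, 1 → R4=9-1=8
CMP R4, 4  (cmp 8,4)
JNZ top: taken
ADD R7, 4 → R7=15+4=19
After step 9: R7 = 19.

19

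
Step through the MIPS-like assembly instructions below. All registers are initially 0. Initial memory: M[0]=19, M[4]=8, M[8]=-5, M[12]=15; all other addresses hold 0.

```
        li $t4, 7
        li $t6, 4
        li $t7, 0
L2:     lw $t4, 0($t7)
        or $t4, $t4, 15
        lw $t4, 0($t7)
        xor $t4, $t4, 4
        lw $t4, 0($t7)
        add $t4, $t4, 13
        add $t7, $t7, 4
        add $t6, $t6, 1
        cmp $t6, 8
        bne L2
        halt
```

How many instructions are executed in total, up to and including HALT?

44

after li $t4, 7: $t4=7
after li $t6, 4: $t6=4
after li $t7, 0: $t7=0
after lw $t4, 0($t7): $t4=M[0]=19
after or $t4, $t4, 15: $t4=19|15=31
after lw $t4, 0($t7): $t4=M[0]=19
after xor $t4, $t4, 4: $t4=19^4=23
after lw $t4, 0($t7): $t4=M[0]=19
after add $t4, $t4, 13: $t4=19+13=32
after add $t7, $t7, 4: $t7=0+4=4
after add $t6, $t6, 1: $t6=4+1=5
cmp $t6, 8  (cmp 5,8)
bne L2: taken
after lw $t4, 0($t7): $t4=M[4]=8
after or $t4, $t4, 15: $t4=8|15=15
after lw $t4, 0($t7): $t4=M[4]=8
after xor $t4, $t4, 4: $t4=8^4=12
after lw $t4, 0($t7): $t4=M[4]=8
after add $t4, $t4, 13: $t4=8+13=21
after add $t7, $t7, 4: $t7=4+4=8
after add $t6, $t6, 1: $t6=5+1=6
cmp $t6, 8  (cmp 6,8)
bne L2: taken
after lw $t4, 0($t7): $t4=M[8]=-5
after or $t4, $t4, 15: $t4=(-5)|15=-1
after lw $t4, 0($t7): $t4=M[8]=-5
after xor $t4, $t4, 4: $t4=(-5)^4=-1
after lw $t4, 0($t7): $t4=M[8]=-5
after add $t4, $t4, 13: $t4=(-5)+13=8
after add $t7, $t7, 4: $t7=8+4=12
after add $t6, $t6, 1: $t6=6+1=7
cmp $t6, 8  (cmp 7,8)
bne L2: taken
after lw $t4, 0($t7): $t4=M[12]=15
after or $t4, $t4, 15: $t4=15|15=15
after lw $t4, 0($t7): $t4=M[12]=15
after xor $t4, $t4, 4: $t4=15^4=11
after lw $t4, 0($t7): $t4=M[12]=15
after add $t4, $t4, 13: $t4=15+13=28
after add $t7, $t7, 4: $t7=12+4=16
after add $t6, $t6, 1: $t6=7+1=8
cmp $t6, 8  (cmp 8,8)
bne L2: not taken
halt.
Total executed instructions: 44.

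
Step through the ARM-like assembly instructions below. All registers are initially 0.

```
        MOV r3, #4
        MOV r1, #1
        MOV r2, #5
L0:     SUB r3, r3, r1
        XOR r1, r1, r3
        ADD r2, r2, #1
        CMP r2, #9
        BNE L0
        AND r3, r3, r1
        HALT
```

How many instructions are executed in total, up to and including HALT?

after MOV r3, #4: r3=4
after MOV r1, #1: r1=1
after MOV r2, #5: r2=5
after SUB r3, r3, r1: r3=4-1=3
after XOR r1, r1, r3: r1=1^3=2
after ADD r2, r2, #1: r2=5+1=6
CMP r2, #9  (cmp 6,9)
BNE L0: taken
after SUB r3, r3, r1: r3=3-2=1
after XOR r1, r1, r3: r1=2^1=3
after ADD r2, r2, #1: r2=6+1=7
CMP r2, #9  (cmp 7,9)
BNE L0: taken
after SUB r3, r3, r1: r3=1-3=-2
after XOR r1, r1, r3: r1=3^(-2)=-3
after ADD r2, r2, #1: r2=7+1=8
CMP r2, #9  (cmp 8,9)
BNE L0: taken
after SUB r3, r3, r1: r3=(-2)-(-3)=1
after XOR r1, r1, r3: r1=(-3)^1=-4
after ADD r2, r2, #1: r2=8+1=9
CMP r2, #9  (cmp 9,9)
BNE L0: not taken
after AND r3, r3, r1: r3=1&(-4)=0
halt.
Total executed instructions: 25.

25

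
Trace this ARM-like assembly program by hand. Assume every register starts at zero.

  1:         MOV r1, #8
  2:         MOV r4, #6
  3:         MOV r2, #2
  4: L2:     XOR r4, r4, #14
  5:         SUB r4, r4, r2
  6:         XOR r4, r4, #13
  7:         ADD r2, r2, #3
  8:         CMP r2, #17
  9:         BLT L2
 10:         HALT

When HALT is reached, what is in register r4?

-19

after MOV r1, #8: r1=8
after MOV r4, #6: r4=6
after MOV r2, #2: r2=2
after XOR r4, r4, #14: r4=6^14=8
after SUB r4, r4, r2: r4=8-2=6
after XOR r4, r4, #13: r4=6^13=11
after ADD r2, r2, #3: r2=2+3=5
CMP r2, #17  (cmp 5,17)
BLT L2: taken
after XOR r4, r4, #14: r4=11^14=5
after SUB r4, r4, r2: r4=5-5=0
after XOR r4, r4, #13: r4=0^13=13
after ADD r2, r2, #3: r2=5+3=8
CMP r2, #17  (cmp 8,17)
BLT L2: taken
after XOR r4, r4, #14: r4=13^14=3
after SUB r4, r4, r2: r4=3-8=-5
after XOR r4, r4, #13: r4=(-5)^13=-10
after ADD r2, r2, #3: r2=8+3=11
CMP r2, #17  (cmp 11,17)
BLT L2: taken
after XOR r4, r4, #14: r4=(-10)^14=-8
after SUB r4, r4, r2: r4=(-8)-11=-19
after XOR r4, r4, #13: r4=(-19)^13=-32
after ADD r2, r2, #3: r2=11+3=14
CMP r2, #17  (cmp 14,17)
BLT L2: taken
after XOR r4, r4, #14: r4=(-32)^14=-18
after SUB r4, r4, r2: r4=(-18)-14=-32
after XOR r4, r4, #13: r4=(-32)^13=-19
after ADD r2, r2, #3: r2=14+3=17
CMP r2, #17  (cmp 17,17)
BLT L2: not taken
halt.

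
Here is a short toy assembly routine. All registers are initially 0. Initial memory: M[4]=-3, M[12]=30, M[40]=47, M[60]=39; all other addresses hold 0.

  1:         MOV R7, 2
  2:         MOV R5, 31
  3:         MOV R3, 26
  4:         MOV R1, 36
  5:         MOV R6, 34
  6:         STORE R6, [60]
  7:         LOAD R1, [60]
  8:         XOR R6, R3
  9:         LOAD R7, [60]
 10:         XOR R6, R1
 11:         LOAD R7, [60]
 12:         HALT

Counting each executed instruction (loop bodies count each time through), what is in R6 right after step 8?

after MOV R7, 2: R7=2
after MOV R5, 31: R5=31
after MOV R3, 26: R3=26
after MOV R1, 36: R1=36
after MOV R6, 34: R6=34
STORE R6, [60] → M[60]=34
after LOAD R1, [60]: R1=M[60]=34
after XOR R6, R3: R6=34^26=56
After step 8: R6 = 56.

56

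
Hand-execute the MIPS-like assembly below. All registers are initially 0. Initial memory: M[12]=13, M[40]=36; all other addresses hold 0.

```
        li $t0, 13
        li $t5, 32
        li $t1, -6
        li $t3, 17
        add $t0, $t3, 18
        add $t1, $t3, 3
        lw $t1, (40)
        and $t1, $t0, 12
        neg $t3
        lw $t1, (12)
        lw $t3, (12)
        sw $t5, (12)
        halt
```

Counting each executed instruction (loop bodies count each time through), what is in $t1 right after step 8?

0

li $t0, 13 → $t0=13
li $t5, 32 → $t5=32
li $t1, -6 → $t1=-6
li $t3, 17 → $t3=17
add $t0, $t3, 18 → $t0=17+18=35
add $t1, $t3, 3 → $t1=17+3=20
lw $t1, (40) → $t1=M[40]=36
and $t1, $t0, 12 → $t1=35&12=0
After step 8: $t1 = 0.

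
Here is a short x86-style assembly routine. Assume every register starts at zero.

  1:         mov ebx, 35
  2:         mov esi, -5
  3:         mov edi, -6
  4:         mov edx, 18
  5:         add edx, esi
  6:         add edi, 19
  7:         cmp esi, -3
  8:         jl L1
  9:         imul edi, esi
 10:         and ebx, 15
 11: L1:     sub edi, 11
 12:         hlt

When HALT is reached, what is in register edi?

after mov ebx, 35: ebx=35
after mov esi, -5: esi=-5
after mov edi, -6: edi=-6
after mov edx, 18: edx=18
after add edx, esi: edx=18+(-5)=13
after add edi, 19: edi=(-6)+19=13
cmp esi, -3  (cmp -5,-3)
jl L1: taken
after sub edi, 11: edi=13-11=2
halt.

2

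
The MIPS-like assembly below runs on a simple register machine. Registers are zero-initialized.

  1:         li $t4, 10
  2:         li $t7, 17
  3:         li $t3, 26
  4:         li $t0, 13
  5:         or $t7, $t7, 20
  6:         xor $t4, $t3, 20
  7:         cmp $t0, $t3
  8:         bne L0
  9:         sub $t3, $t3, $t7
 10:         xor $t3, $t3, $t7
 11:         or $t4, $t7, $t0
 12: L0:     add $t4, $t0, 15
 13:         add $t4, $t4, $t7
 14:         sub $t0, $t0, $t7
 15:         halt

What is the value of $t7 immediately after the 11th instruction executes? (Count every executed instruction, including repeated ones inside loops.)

$t4=10
$t7=17
$t3=26
$t0=13
$t7=17|20=21
$t4=26^20=14
cmp $t0, $t3  (cmp 13,26)
bne L0: taken
$t4=13+15=28
$t4=28+21=49
$t0=13-21=-8
After step 11: $t7 = 21.

21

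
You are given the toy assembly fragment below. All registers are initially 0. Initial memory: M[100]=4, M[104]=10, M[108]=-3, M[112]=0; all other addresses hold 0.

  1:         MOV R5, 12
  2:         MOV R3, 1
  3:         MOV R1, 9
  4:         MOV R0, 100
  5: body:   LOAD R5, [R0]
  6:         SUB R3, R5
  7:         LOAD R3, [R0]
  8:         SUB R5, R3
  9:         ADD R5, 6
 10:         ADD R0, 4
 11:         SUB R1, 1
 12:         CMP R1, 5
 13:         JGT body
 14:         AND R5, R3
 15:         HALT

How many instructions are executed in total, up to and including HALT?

after MOV R5, 12: R5=12
after MOV R3, 1: R3=1
after MOV R1, 9: R1=9
after MOV R0, 100: R0=100
after LOAD R5, [R0]: R5=M[100]=4
after SUB R3, R5: R3=1-4=-3
after LOAD R3, [R0]: R3=M[100]=4
after SUB R5, R3: R5=4-4=0
after ADD R5, 6: R5=0+6=6
after ADD R0, 4: R0=100+4=104
after SUB R1, 1: R1=9-1=8
CMP R1, 5  (cmp 8,5)
JGT body: taken
after LOAD R5, [R0]: R5=M[104]=10
after SUB R3, R5: R3=4-10=-6
after LOAD R3, [R0]: R3=M[104]=10
after SUB R5, R3: R5=10-10=0
after ADD R5, 6: R5=0+6=6
after ADD R0, 4: R0=104+4=108
after SUB R1, 1: R1=8-1=7
CMP R1, 5  (cmp 7,5)
JGT body: taken
after LOAD R5, [R0]: R5=M[108]=-3
after SUB R3, R5: R3=10-(-3)=13
after LOAD R3, [R0]: R3=M[108]=-3
after SUB R5, R3: R5=(-3)-(-3)=0
after ADD R5, 6: R5=0+6=6
after ADD R0, 4: R0=108+4=112
after SUB R1, 1: R1=7-1=6
CMP R1, 5  (cmp 6,5)
JGT body: taken
after LOAD R5, [R0]: R5=M[112]=0
after SUB R3, R5: R3=(-3)-0=-3
after LOAD R3, [R0]: R3=M[112]=0
after SUB R5, R3: R5=0-0=0
after ADD R5, 6: R5=0+6=6
after ADD R0, 4: R0=112+4=116
after SUB R1, 1: R1=6-1=5
CMP R1, 5  (cmp 5,5)
JGT body: not taken
after AND R5, R3: R5=6&0=0
halt.
Total executed instructions: 42.

42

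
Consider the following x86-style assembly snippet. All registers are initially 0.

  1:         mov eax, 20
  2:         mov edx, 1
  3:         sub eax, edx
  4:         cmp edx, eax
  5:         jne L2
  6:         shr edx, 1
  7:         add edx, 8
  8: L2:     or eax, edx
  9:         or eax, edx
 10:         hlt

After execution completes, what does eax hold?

19

eax=20
edx=1
eax=20-1=19
cmp edx, eax  (cmp 1,19)
jne L2: taken
eax=19|1=19
eax=19|1=19
halt.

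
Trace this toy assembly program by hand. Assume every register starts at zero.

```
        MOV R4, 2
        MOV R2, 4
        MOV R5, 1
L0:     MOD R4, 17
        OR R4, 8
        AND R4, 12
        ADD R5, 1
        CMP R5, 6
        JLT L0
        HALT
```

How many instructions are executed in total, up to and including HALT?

34

after MOV R4, 2: R4=2
after MOV R2, 4: R2=4
after MOV R5, 1: R5=1
after MOD R4, 17: R4=2%17=2
after OR R4, 8: R4=2|8=10
after AND R4, 12: R4=10&12=8
after ADD R5, 1: R5=1+1=2
CMP R5, 6  (cmp 2,6)
JLT L0: taken
after MOD R4, 17: R4=8%17=8
after OR R4, 8: R4=8|8=8
after AND R4, 12: R4=8&12=8
after ADD R5, 1: R5=2+1=3
CMP R5, 6  (cmp 3,6)
JLT L0: taken
after MOD R4, 17: R4=8%17=8
after OR R4, 8: R4=8|8=8
after AND R4, 12: R4=8&12=8
after ADD R5, 1: R5=3+1=4
CMP R5, 6  (cmp 4,6)
JLT L0: taken
after MOD R4, 17: R4=8%17=8
after OR R4, 8: R4=8|8=8
after AND R4, 12: R4=8&12=8
after ADD R5, 1: R5=4+1=5
CMP R5, 6  (cmp 5,6)
JLT L0: taken
after MOD R4, 17: R4=8%17=8
after OR R4, 8: R4=8|8=8
after AND R4, 12: R4=8&12=8
after ADD R5, 1: R5=5+1=6
CMP R5, 6  (cmp 6,6)
JLT L0: not taken
halt.
Total executed instructions: 34.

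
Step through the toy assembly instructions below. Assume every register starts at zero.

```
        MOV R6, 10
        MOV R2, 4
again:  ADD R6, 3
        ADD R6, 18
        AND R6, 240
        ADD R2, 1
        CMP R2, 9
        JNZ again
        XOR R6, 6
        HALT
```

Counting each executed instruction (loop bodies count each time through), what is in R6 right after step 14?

R6=10
R2=4
R6=10+3=13
R6=13+18=31
R6=31&240=16
R2=4+1=5
CMP R2, 9  (cmp 5,9)
JNZ again: taken
R6=16+3=19
R6=19+18=37
R6=37&240=32
R2=5+1=6
CMP R2, 9  (cmp 6,9)
JNZ again: taken
After step 14: R6 = 32.

32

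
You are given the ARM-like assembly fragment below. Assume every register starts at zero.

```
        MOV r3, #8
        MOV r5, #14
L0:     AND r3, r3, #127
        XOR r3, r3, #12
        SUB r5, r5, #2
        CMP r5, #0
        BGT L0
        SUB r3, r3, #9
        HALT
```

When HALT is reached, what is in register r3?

-5

after MOV r3, #8: r3=8
after MOV r5, #14: r5=14
after AND r3, r3, #127: r3=8&127=8
after XOR r3, r3, #12: r3=8^12=4
after SUB r5, r5, #2: r5=14-2=12
CMP r5, #0  (cmp 12,0)
BGT L0: taken
after AND r3, r3, #127: r3=4&127=4
after XOR r3, r3, #12: r3=4^12=8
after SUB r5, r5, #2: r5=12-2=10
CMP r5, #0  (cmp 10,0)
BGT L0: taken
after AND r3, r3, #127: r3=8&127=8
after XOR r3, r3, #12: r3=8^12=4
after SUB r5, r5, #2: r5=10-2=8
CMP r5, #0  (cmp 8,0)
BGT L0: taken
after AND r3, r3, #127: r3=4&127=4
after XOR r3, r3, #12: r3=4^12=8
after SUB r5, r5, #2: r5=8-2=6
CMP r5, #0  (cmp 6,0)
BGT L0: taken
after AND r3, r3, #127: r3=8&127=8
after XOR r3, r3, #12: r3=8^12=4
after SUB r5, r5, #2: r5=6-2=4
CMP r5, #0  (cmp 4,0)
BGT L0: taken
after AND r3, r3, #127: r3=4&127=4
after XOR r3, r3, #12: r3=4^12=8
after SUB r5, r5, #2: r5=4-2=2
CMP r5, #0  (cmp 2,0)
BGT L0: taken
after AND r3, r3, #127: r3=8&127=8
after XOR r3, r3, #12: r3=8^12=4
after SUB r5, r5, #2: r5=2-2=0
CMP r5, #0  (cmp 0,0)
BGT L0: not taken
after SUB r3, r3, #9: r3=4-9=-5
halt.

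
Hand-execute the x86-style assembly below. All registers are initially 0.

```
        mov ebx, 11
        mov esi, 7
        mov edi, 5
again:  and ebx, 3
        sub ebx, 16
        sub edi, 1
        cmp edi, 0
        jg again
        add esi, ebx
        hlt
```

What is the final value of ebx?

after mov ebx, 11: ebx=11
after mov esi, 7: esi=7
after mov edi, 5: edi=5
after and ebx, 3: ebx=11&3=3
after sub ebx, 16: ebx=3-16=-13
after sub edi, 1: edi=5-1=4
cmp edi, 0  (cmp 4,0)
jg again: taken
after and ebx, 3: ebx=(-13)&3=3
after sub ebx, 16: ebx=3-16=-13
after sub edi, 1: edi=4-1=3
cmp edi, 0  (cmp 3,0)
jg again: taken
after and ebx, 3: ebx=(-13)&3=3
after sub ebx, 16: ebx=3-16=-13
after sub edi, 1: edi=3-1=2
cmp edi, 0  (cmp 2,0)
jg again: taken
after and ebx, 3: ebx=(-13)&3=3
after sub ebx, 16: ebx=3-16=-13
after sub edi, 1: edi=2-1=1
cmp edi, 0  (cmp 1,0)
jg again: taken
after and ebx, 3: ebx=(-13)&3=3
after sub ebx, 16: ebx=3-16=-13
after sub edi, 1: edi=1-1=0
cmp edi, 0  (cmp 0,0)
jg again: not taken
after add esi, ebx: esi=7+(-13)=-6
halt.

-13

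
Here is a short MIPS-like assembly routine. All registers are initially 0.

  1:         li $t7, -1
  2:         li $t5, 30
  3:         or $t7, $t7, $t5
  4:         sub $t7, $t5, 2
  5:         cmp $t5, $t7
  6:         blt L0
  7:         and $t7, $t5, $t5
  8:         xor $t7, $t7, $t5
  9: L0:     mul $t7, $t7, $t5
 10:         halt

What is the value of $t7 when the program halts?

0

li $t7, -1 → $t7=-1
li $t5, 30 → $t5=30
or $t7, $t7, $t5 → $t7=(-1)|30=-1
sub $t7, $t5, 2 → $t7=30-2=28
cmp $t5, $t7  (cmp 30,28)
blt L0: not taken
and $t7, $t5, $t5 → $t7=30&30=30
xor $t7, $t7, $t5 → $t7=30^30=0
mul $t7, $t7, $t5 → $t7=0*30=0
halt.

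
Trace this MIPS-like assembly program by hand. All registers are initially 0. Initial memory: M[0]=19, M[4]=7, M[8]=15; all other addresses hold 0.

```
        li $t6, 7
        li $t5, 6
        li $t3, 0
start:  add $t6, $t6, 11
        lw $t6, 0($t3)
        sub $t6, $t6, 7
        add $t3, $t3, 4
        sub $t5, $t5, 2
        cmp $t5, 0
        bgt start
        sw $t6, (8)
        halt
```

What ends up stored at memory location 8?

8

$t6=7
$t5=6
$t3=0
$t6=7+11=18
$t6=M[0]=19
$t6=19-7=12
$t3=0+4=4
$t5=6-2=4
cmp $t5, 0  (cmp 4,0)
bgt start: taken
$t6=12+11=23
$t6=M[4]=7
$t6=7-7=0
$t3=4+4=8
$t5=4-2=2
cmp $t5, 0  (cmp 2,0)
bgt start: taken
$t6=0+11=11
$t6=M[8]=15
$t6=15-7=8
$t3=8+4=12
$t5=2-2=0
cmp $t5, 0  (cmp 0,0)
bgt start: not taken
sw $t6, (8) → M[8]=8
halt.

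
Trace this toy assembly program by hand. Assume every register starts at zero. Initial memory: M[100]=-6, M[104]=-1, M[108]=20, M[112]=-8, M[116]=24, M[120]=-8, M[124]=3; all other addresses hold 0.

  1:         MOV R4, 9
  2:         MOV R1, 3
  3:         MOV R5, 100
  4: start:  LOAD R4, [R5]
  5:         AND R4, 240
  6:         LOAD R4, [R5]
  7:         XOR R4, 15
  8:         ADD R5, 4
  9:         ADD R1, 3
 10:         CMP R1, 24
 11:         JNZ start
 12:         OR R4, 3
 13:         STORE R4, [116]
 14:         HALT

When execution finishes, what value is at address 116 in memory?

15

R4=9
R1=3
R5=100
R4=M[100]=-6
R4=(-6)&240=240
R4=M[100]=-6
R4=(-6)^15=-11
R5=100+4=104
R1=3+3=6
CMP R1, 24  (cmp 6,24)
JNZ start: taken
R4=M[104]=-1
R4=(-1)&240=240
R4=M[104]=-1
R4=(-1)^15=-16
R5=104+4=108
R1=6+3=9
CMP R1, 24  (cmp 9,24)
JNZ start: taken
R4=M[108]=20
R4=20&240=16
R4=M[108]=20
R4=20^15=27
R5=108+4=112
R1=9+3=12
CMP R1, 24  (cmp 12,24)
JNZ start: taken
R4=M[112]=-8
R4=(-8)&240=240
R4=M[112]=-8
R4=(-8)^15=-9
R5=112+4=116
R1=12+3=15
CMP R1, 24  (cmp 15,24)
JNZ start: taken
R4=M[116]=24
R4=24&240=16
R4=M[116]=24
R4=24^15=23
R5=116+4=120
R1=15+3=18
CMP R1, 24  (cmp 18,24)
JNZ start: taken
R4=M[120]=-8
R4=(-8)&240=240
R4=M[120]=-8
R4=(-8)^15=-9
R5=120+4=124
R1=18+3=21
CMP R1, 24  (cmp 21,24)
JNZ start: taken
R4=M[124]=3
R4=3&240=0
R4=M[124]=3
R4=3^15=12
R5=124+4=128
R1=21+3=24
CMP R1, 24  (cmp 24,24)
JNZ start: not taken
R4=12|3=15
STORE R4, [116] → M[116]=15
halt.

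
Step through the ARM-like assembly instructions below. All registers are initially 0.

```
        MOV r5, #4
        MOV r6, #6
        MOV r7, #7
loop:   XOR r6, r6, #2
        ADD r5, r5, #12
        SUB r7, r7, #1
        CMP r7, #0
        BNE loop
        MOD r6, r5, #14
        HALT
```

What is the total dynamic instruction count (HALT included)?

MOV r5, #4 → r5=4
MOV r6, #6 → r6=6
MOV r7, #7 → r7=7
XOR r6, r6, #2 → r6=6^2=4
ADD r5, r5, #12 → r5=4+12=16
SUB r7, r7, #1 → r7=7-1=6
CMP r7, #0  (cmp 6,0)
BNE loop: taken
XOR r6, r6, #2 → r6=4^2=6
ADD r5, r5, #12 → r5=16+12=28
SUB r7, r7, #1 → r7=6-1=5
CMP r7, #0  (cmp 5,0)
BNE loop: taken
XOR r6, r6, #2 → r6=6^2=4
ADD r5, r5, #12 → r5=28+12=40
SUB r7, r7, #1 → r7=5-1=4
CMP r7, #0  (cmp 4,0)
BNE loop: taken
XOR r6, r6, #2 → r6=4^2=6
ADD r5, r5, #12 → r5=40+12=52
SUB r7, r7, #1 → r7=4-1=3
CMP r7, #0  (cmp 3,0)
BNE loop: taken
XOR r6, r6, #2 → r6=6^2=4
ADD r5, r5, #12 → r5=52+12=64
SUB r7, r7, #1 → r7=3-1=2
CMP r7, #0  (cmp 2,0)
BNE loop: taken
XOR r6, r6, #2 → r6=4^2=6
ADD r5, r5, #12 → r5=64+12=76
SUB r7, r7, #1 → r7=2-1=1
CMP r7, #0  (cmp 1,0)
BNE loop: taken
XOR r6, r6, #2 → r6=6^2=4
ADD r5, r5, #12 → r5=76+12=88
SUB r7, r7, #1 → r7=1-1=0
CMP r7, #0  (cmp 0,0)
BNE loop: not taken
MOD r6, r5, #14 → r6=88%14=4
halt.
Total executed instructions: 40.

40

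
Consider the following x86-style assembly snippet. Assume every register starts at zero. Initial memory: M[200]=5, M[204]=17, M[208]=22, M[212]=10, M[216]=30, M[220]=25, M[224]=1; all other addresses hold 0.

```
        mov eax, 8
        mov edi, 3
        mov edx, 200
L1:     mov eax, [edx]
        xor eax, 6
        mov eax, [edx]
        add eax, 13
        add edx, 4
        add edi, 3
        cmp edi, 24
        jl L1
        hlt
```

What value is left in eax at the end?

after mov eax, 8: eax=8
after mov edi, 3: edi=3
after mov edx, 200: edx=200
after mov eax, [edx]: eax=M[200]=5
after xor eax, 6: eax=5^6=3
after mov eax, [edx]: eax=M[200]=5
after add eax, 13: eax=5+13=18
after add edx, 4: edx=200+4=204
after add edi, 3: edi=3+3=6
cmp edi, 24  (cmp 6,24)
jl L1: taken
after mov eax, [edx]: eax=M[204]=17
after xor eax, 6: eax=17^6=23
after mov eax, [edx]: eax=M[204]=17
after add eax, 13: eax=17+13=30
after add edx, 4: edx=204+4=208
after add edi, 3: edi=6+3=9
cmp edi, 24  (cmp 9,24)
jl L1: taken
after mov eax, [edx]: eax=M[208]=22
after xor eax, 6: eax=22^6=16
after mov eax, [edx]: eax=M[208]=22
after add eax, 13: eax=22+13=35
after add edx, 4: edx=208+4=212
after add edi, 3: edi=9+3=12
cmp edi, 24  (cmp 12,24)
jl L1: taken
after mov eax, [edx]: eax=M[212]=10
after xor eax, 6: eax=10^6=12
after mov eax, [edx]: eax=M[212]=10
after add eax, 13: eax=10+13=23
after add edx, 4: edx=212+4=216
after add edi, 3: edi=12+3=15
cmp edi, 24  (cmp 15,24)
jl L1: taken
after mov eax, [edx]: eax=M[216]=30
after xor eax, 6: eax=30^6=24
after mov eax, [edx]: eax=M[216]=30
after add eax, 13: eax=30+13=43
after add edx, 4: edx=216+4=220
after add edi, 3: edi=15+3=18
cmp edi, 24  (cmp 18,24)
jl L1: taken
after mov eax, [edx]: eax=M[220]=25
after xor eax, 6: eax=25^6=31
after mov eax, [edx]: eax=M[220]=25
after add eax, 13: eax=25+13=38
after add edx, 4: edx=220+4=224
after add edi, 3: edi=18+3=21
cmp edi, 24  (cmp 21,24)
jl L1: taken
after mov eax, [edx]: eax=M[224]=1
after xor eax, 6: eax=1^6=7
after mov eax, [edx]: eax=M[224]=1
after add eax, 13: eax=1+13=14
after add edx, 4: edx=224+4=228
after add edi, 3: edi=21+3=24
cmp edi, 24  (cmp 24,24)
jl L1: not taken
halt.

14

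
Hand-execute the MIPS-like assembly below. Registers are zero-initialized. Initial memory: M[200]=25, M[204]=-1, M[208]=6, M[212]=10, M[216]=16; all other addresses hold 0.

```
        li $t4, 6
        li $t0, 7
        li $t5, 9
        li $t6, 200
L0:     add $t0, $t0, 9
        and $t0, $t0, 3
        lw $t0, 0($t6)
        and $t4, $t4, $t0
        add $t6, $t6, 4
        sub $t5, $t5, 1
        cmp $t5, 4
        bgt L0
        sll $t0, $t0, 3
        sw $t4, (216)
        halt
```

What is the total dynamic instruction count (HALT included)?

47

li $t4, 6 → $t4=6
li $t0, 7 → $t0=7
li $t5, 9 → $t5=9
li $t6, 200 → $t6=200
add $t0, $t0, 9 → $t0=7+9=16
and $t0, $t0, 3 → $t0=16&3=0
lw $t0, 0($t6) → $t0=M[200]=25
and $t4, $t4, $t0 → $t4=6&25=0
add $t6, $t6, 4 → $t6=200+4=204
sub $t5, $t5, 1 → $t5=9-1=8
cmp $t5, 4  (cmp 8,4)
bgt L0: taken
add $t0, $t0, 9 → $t0=25+9=34
and $t0, $t0, 3 → $t0=34&3=2
lw $t0, 0($t6) → $t0=M[204]=-1
and $t4, $t4, $t0 → $t4=0&(-1)=0
add $t6, $t6, 4 → $t6=204+4=208
sub $t5, $t5, 1 → $t5=8-1=7
cmp $t5, 4  (cmp 7,4)
bgt L0: taken
add $t0, $t0, 9 → $t0=(-1)+9=8
and $t0, $t0, 3 → $t0=8&3=0
lw $t0, 0($t6) → $t0=M[208]=6
and $t4, $t4, $t0 → $t4=0&6=0
add $t6, $t6, 4 → $t6=208+4=212
sub $t5, $t5, 1 → $t5=7-1=6
cmp $t5, 4  (cmp 6,4)
bgt L0: taken
add $t0, $t0, 9 → $t0=6+9=15
and $t0, $t0, 3 → $t0=15&3=3
lw $t0, 0($t6) → $t0=M[212]=10
and $t4, $t4, $t0 → $t4=0&10=0
add $t6, $t6, 4 → $t6=212+4=216
sub $t5, $t5, 1 → $t5=6-1=5
cmp $t5, 4  (cmp 5,4)
bgt L0: taken
add $t0, $t0, 9 → $t0=10+9=19
and $t0, $t0, 3 → $t0=19&3=3
lw $t0, 0($t6) → $t0=M[216]=16
and $t4, $t4, $t0 → $t4=0&16=0
add $t6, $t6, 4 → $t6=216+4=220
sub $t5, $t5, 1 → $t5=5-1=4
cmp $t5, 4  (cmp 4,4)
bgt L0: not taken
sll $t0, $t0, 3 → $t0=16<<3=128
sw $t4, (216) → M[216]=0
halt.
Total executed instructions: 47.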